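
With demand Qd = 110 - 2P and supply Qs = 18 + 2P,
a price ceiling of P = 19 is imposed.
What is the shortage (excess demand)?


At P = 19:
Qd = 110 - 2*19 = 72
Qs = 18 + 2*19 = 56
Shortage = Qd - Qs = 72 - 56 = 16

16


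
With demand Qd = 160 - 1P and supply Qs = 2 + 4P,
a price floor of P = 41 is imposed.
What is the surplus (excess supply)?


At P = 41:
Qd = 160 - 1*41 = 119
Qs = 2 + 4*41 = 166
Surplus = Qs - Qd = 166 - 119 = 47

47


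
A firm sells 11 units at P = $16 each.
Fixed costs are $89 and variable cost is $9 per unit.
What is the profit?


Total Revenue = P * Q = 16 * 11 = $176
Total Cost = FC + VC*Q = 89 + 9*11 = $188
Profit = TR - TC = 176 - 188 = $-12

$-12


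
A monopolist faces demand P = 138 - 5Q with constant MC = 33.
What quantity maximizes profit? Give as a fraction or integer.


TR = P*Q = (138 - 5Q)Q = 138Q - 5Q^2
MR = dTR/dQ = 138 - 10Q
Set MR = MC:
138 - 10Q = 33
105 = 10Q
Q* = 105/10 = 21/2

21/2


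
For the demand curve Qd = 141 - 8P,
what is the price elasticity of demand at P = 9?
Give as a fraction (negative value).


dQ/dP = -8
At P = 9: Q = 141 - 8*9 = 69
E = (dQ/dP)(P/Q) = (-8)(9/69) = -24/23

-24/23


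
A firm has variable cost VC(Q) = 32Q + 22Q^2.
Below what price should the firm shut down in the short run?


AVC(Q) = VC(Q)/Q = 32 + 22Q
AVC is increasing in Q, so minimum AVC is at Q -> 0+.
Min AVC = 32
The firm should shut down if P < 32.

32


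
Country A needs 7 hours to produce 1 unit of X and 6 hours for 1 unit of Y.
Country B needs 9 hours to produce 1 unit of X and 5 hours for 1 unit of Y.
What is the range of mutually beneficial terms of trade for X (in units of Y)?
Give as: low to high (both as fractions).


Opportunity cost of X for Country A = hours_X / hours_Y = 7/6 = 7/6 units of Y
Opportunity cost of X for Country B = hours_X / hours_Y = 9/5 = 9/5 units of Y
Terms of trade must be between the two opportunity costs.
Range: 7/6 to 9/5

7/6 to 9/5


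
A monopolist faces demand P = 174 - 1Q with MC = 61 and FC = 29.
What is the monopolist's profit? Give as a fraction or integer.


MR = MC: 174 - 2Q = 61
Q* = 113/2
P* = 174 - 1*113/2 = 235/2
Profit = (P* - MC)*Q* - FC
= (235/2 - 61)*113/2 - 29
= 113/2*113/2 - 29
= 12769/4 - 29 = 12653/4

12653/4


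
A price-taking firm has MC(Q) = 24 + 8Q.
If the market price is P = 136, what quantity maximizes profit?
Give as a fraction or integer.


In perfect competition, profit is maximized where P = MC.
136 = 24 + 8Q
112 = 8Q
Q* = 112/8 = 14

14


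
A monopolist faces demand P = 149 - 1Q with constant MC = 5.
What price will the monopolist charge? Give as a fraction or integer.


MR = 149 - 2Q
Set MR = MC: 149 - 2Q = 5
Q* = 72
Substitute into demand:
P* = 149 - 1*72 = 77

77


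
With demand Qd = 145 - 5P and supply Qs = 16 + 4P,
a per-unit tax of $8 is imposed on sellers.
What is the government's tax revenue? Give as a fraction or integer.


With tax on sellers, new supply: Qs' = 16 + 4(P - 8)
= 4P - 16
New equilibrium quantity:
Q_new = 500/9
Tax revenue = tax * Q_new = 8 * 500/9 = 4000/9

4000/9


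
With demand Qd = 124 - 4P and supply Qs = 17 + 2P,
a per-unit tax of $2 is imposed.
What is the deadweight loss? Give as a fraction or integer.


Pre-tax equilibrium quantity: Q* = 158/3
Post-tax equilibrium quantity: Q_tax = 50
Reduction in quantity: Q* - Q_tax = 8/3
DWL = (1/2) * tax * (Q* - Q_tax)
DWL = (1/2) * 2 * 8/3 = 8/3

8/3


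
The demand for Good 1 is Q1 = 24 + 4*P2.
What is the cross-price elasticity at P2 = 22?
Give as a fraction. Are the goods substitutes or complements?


dQ1/dP2 = 4
At P2 = 22: Q1 = 24 + 4*22 = 112
Exy = (dQ1/dP2)(P2/Q1) = 4 * 22 / 112 = 11/14
Since Exy > 0, the goods are substitutes.

11/14 (substitutes)


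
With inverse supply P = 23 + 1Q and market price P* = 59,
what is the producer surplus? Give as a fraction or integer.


Minimum supply price (at Q=0): P_min = 23
Quantity supplied at P* = 59:
Q* = (59 - 23)/1 = 36
PS = (1/2) * Q* * (P* - P_min)
PS = (1/2) * 36 * (59 - 23)
PS = (1/2) * 36 * 36 = 648

648


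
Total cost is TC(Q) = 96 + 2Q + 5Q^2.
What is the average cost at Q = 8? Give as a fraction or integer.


TC(8) = 96 + 2*8 + 5*8^2
TC(8) = 96 + 16 + 320 = 432
AC = TC/Q = 432/8 = 54

54


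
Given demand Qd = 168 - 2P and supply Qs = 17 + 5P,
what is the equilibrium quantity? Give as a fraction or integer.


First find equilibrium price:
168 - 2P = 17 + 5P
P* = 151/7 = 151/7
Then substitute into demand:
Q* = 168 - 2 * 151/7 = 874/7

874/7


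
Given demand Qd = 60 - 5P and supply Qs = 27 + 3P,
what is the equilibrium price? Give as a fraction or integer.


At equilibrium, Qd = Qs.
60 - 5P = 27 + 3P
60 - 27 = 5P + 3P
33 = 8P
P* = 33/8 = 33/8

33/8


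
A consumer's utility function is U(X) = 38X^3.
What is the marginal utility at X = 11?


MU = dU/dX = 38*3*X^(3-1)
MU = 114*X^2
At X = 11:
MU = 114 * 11^2
MU = 114 * 121 = 13794

13794


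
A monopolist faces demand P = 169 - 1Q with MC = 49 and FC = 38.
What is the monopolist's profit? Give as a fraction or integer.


MR = MC: 169 - 2Q = 49
Q* = 60
P* = 169 - 1*60 = 109
Profit = (P* - MC)*Q* - FC
= (109 - 49)*60 - 38
= 60*60 - 38
= 3600 - 38 = 3562

3562


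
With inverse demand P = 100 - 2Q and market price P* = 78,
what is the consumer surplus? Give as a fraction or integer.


Maximum willingness to pay (at Q=0): P_max = 100
Quantity demanded at P* = 78:
Q* = (100 - 78)/2 = 11
CS = (1/2) * Q* * (P_max - P*)
CS = (1/2) * 11 * (100 - 78)
CS = (1/2) * 11 * 22 = 121

121


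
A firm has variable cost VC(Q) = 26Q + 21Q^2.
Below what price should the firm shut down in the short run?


AVC(Q) = VC(Q)/Q = 26 + 21Q
AVC is increasing in Q, so minimum AVC is at Q -> 0+.
Min AVC = 26
The firm should shut down if P < 26.

26


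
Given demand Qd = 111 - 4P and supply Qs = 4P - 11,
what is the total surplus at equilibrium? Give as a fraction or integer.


Find equilibrium: 111 - 4P = 4P - 11
111 + 11 = 8P
P* = 122/8 = 61/4
Q* = 4*61/4 - 11 = 50
Inverse demand: P = 111/4 - Q/4, so P_max = 111/4
Inverse supply: P = 11/4 + Q/4, so P_min = 11/4
CS = (1/2) * 50 * (111/4 - 61/4) = 625/2
PS = (1/2) * 50 * (61/4 - 11/4) = 625/2
TS = CS + PS = 625/2 + 625/2 = 625

625


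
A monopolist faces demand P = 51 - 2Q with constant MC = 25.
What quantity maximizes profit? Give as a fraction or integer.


TR = P*Q = (51 - 2Q)Q = 51Q - 2Q^2
MR = dTR/dQ = 51 - 4Q
Set MR = MC:
51 - 4Q = 25
26 = 4Q
Q* = 26/4 = 13/2

13/2


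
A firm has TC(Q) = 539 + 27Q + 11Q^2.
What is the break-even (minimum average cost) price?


AC(Q) = 539/Q + 27 + 11Q
To minimize: dAC/dQ = -539/Q^2 + 11 = 0
Q^2 = 539/11 = 49
Q* = 7
Min AC = 539/7 + 27 + 11*7
Min AC = 77 + 27 + 77 = 181

181


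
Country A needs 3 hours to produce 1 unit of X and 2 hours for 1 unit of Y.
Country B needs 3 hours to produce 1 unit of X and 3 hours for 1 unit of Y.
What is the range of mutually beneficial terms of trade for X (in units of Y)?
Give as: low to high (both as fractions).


Opportunity cost of X for Country A = hours_X / hours_Y = 3/2 = 3/2 units of Y
Opportunity cost of X for Country B = hours_X / hours_Y = 3/3 = 1 units of Y
Terms of trade must be between the two opportunity costs.
Range: 1 to 3/2

1 to 3/2


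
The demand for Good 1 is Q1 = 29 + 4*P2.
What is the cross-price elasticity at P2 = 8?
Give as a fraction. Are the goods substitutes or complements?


dQ1/dP2 = 4
At P2 = 8: Q1 = 29 + 4*8 = 61
Exy = (dQ1/dP2)(P2/Q1) = 4 * 8 / 61 = 32/61
Since Exy > 0, the goods are substitutes.

32/61 (substitutes)


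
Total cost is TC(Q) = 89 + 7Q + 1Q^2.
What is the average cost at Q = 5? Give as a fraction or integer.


TC(5) = 89 + 7*5 + 1*5^2
TC(5) = 89 + 35 + 25 = 149
AC = TC/Q = 149/5 = 149/5

149/5


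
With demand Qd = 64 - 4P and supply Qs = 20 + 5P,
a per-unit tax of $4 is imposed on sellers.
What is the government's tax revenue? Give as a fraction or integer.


With tax on sellers, new supply: Qs' = 20 + 5(P - 4)
= 0 + 5P
New equilibrium quantity:
Q_new = 320/9
Tax revenue = tax * Q_new = 4 * 320/9 = 1280/9

1280/9


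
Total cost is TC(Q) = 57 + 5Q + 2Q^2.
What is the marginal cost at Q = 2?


MC = dTC/dQ = 5 + 2*2*Q
At Q = 2:
MC = 5 + 4*2
MC = 5 + 8 = 13

13


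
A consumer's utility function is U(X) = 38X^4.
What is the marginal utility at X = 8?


MU = dU/dX = 38*4*X^(4-1)
MU = 152*X^3
At X = 8:
MU = 152 * 8^3
MU = 152 * 512 = 77824

77824


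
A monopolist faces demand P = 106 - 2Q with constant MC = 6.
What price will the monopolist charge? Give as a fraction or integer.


MR = 106 - 4Q
Set MR = MC: 106 - 4Q = 6
Q* = 25
Substitute into demand:
P* = 106 - 2*25 = 56

56


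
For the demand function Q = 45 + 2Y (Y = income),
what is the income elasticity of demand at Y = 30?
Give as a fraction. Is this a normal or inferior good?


dQ/dY = 2
At Y = 30: Q = 45 + 2*30 = 105
Ey = (dQ/dY)(Y/Q) = 2 * 30 / 105 = 4/7
Since Ey > 0, this is a normal good.

4/7 (normal good)


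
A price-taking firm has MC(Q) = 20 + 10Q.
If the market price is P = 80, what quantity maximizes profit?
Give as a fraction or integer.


In perfect competition, profit is maximized where P = MC.
80 = 20 + 10Q
60 = 10Q
Q* = 60/10 = 6

6


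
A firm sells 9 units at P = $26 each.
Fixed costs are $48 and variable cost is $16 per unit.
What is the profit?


Total Revenue = P * Q = 26 * 9 = $234
Total Cost = FC + VC*Q = 48 + 16*9 = $192
Profit = TR - TC = 234 - 192 = $42

$42


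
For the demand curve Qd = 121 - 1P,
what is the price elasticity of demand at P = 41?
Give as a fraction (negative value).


dQ/dP = -1
At P = 41: Q = 121 - 1*41 = 80
E = (dQ/dP)(P/Q) = (-1)(41/80) = -41/80

-41/80


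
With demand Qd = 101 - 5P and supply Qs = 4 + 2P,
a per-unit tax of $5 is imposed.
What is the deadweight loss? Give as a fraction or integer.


Pre-tax equilibrium quantity: Q* = 222/7
Post-tax equilibrium quantity: Q_tax = 172/7
Reduction in quantity: Q* - Q_tax = 50/7
DWL = (1/2) * tax * (Q* - Q_tax)
DWL = (1/2) * 5 * 50/7 = 125/7

125/7


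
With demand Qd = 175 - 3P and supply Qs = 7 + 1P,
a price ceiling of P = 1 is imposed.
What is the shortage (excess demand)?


At P = 1:
Qd = 175 - 3*1 = 172
Qs = 7 + 1*1 = 8
Shortage = Qd - Qs = 172 - 8 = 164

164


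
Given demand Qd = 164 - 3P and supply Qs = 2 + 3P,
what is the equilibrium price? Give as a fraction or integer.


At equilibrium, Qd = Qs.
164 - 3P = 2 + 3P
164 - 2 = 3P + 3P
162 = 6P
P* = 162/6 = 27

27


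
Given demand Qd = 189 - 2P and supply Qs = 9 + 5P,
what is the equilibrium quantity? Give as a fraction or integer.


First find equilibrium price:
189 - 2P = 9 + 5P
P* = 180/7 = 180/7
Then substitute into demand:
Q* = 189 - 2 * 180/7 = 963/7

963/7


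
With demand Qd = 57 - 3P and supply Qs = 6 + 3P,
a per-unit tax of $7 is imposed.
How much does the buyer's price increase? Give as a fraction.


With a per-unit tax, the buyer's price increase depends on relative slopes.
Supply slope: d = 3, Demand slope: b = 3
Buyer's price increase = d * tax / (b + d)
= 3 * 7 / (3 + 3)
= 21 / 6 = 7/2

7/2


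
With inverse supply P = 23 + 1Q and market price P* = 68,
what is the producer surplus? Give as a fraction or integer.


Minimum supply price (at Q=0): P_min = 23
Quantity supplied at P* = 68:
Q* = (68 - 23)/1 = 45
PS = (1/2) * Q* * (P* - P_min)
PS = (1/2) * 45 * (68 - 23)
PS = (1/2) * 45 * 45 = 2025/2

2025/2


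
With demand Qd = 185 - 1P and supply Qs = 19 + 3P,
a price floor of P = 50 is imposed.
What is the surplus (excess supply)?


At P = 50:
Qd = 185 - 1*50 = 135
Qs = 19 + 3*50 = 169
Surplus = Qs - Qd = 169 - 135 = 34

34


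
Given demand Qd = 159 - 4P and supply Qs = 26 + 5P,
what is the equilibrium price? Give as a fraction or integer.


At equilibrium, Qd = Qs.
159 - 4P = 26 + 5P
159 - 26 = 4P + 5P
133 = 9P
P* = 133/9 = 133/9

133/9


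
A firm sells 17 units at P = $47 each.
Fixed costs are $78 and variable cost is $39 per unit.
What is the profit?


Total Revenue = P * Q = 47 * 17 = $799
Total Cost = FC + VC*Q = 78 + 39*17 = $741
Profit = TR - TC = 799 - 741 = $58

$58


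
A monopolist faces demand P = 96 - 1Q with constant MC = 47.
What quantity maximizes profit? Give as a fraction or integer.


TR = P*Q = (96 - 1Q)Q = 96Q - 1Q^2
MR = dTR/dQ = 96 - 2Q
Set MR = MC:
96 - 2Q = 47
49 = 2Q
Q* = 49/2 = 49/2

49/2


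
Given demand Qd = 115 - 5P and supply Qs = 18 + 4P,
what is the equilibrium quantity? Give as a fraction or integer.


First find equilibrium price:
115 - 5P = 18 + 4P
P* = 97/9 = 97/9
Then substitute into demand:
Q* = 115 - 5 * 97/9 = 550/9

550/9


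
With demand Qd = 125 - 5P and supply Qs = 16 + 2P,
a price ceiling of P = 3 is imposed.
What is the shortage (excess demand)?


At P = 3:
Qd = 125 - 5*3 = 110
Qs = 16 + 2*3 = 22
Shortage = Qd - Qs = 110 - 22 = 88

88


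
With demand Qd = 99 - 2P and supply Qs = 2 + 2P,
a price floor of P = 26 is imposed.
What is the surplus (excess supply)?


At P = 26:
Qd = 99 - 2*26 = 47
Qs = 2 + 2*26 = 54
Surplus = Qs - Qd = 54 - 47 = 7

7


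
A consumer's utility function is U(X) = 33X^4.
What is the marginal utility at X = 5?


MU = dU/dX = 33*4*X^(4-1)
MU = 132*X^3
At X = 5:
MU = 132 * 5^3
MU = 132 * 125 = 16500

16500


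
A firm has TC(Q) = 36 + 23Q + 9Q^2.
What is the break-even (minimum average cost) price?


AC(Q) = 36/Q + 23 + 9Q
To minimize: dAC/dQ = -36/Q^2 + 9 = 0
Q^2 = 36/9 = 4
Q* = 2
Min AC = 36/2 + 23 + 9*2
Min AC = 18 + 23 + 18 = 59

59


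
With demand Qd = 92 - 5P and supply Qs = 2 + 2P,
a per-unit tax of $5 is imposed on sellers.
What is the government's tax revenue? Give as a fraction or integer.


With tax on sellers, new supply: Qs' = 2 + 2(P - 5)
= 2P - 8
New equilibrium quantity:
Q_new = 144/7
Tax revenue = tax * Q_new = 5 * 144/7 = 720/7

720/7


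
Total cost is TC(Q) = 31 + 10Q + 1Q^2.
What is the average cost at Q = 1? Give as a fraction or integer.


TC(1) = 31 + 10*1 + 1*1^2
TC(1) = 31 + 10 + 1 = 42
AC = TC/Q = 42/1 = 42

42


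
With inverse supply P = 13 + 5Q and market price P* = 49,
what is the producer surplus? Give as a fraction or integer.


Minimum supply price (at Q=0): P_min = 13
Quantity supplied at P* = 49:
Q* = (49 - 13)/5 = 36/5
PS = (1/2) * Q* * (P* - P_min)
PS = (1/2) * 36/5 * (49 - 13)
PS = (1/2) * 36/5 * 36 = 648/5

648/5


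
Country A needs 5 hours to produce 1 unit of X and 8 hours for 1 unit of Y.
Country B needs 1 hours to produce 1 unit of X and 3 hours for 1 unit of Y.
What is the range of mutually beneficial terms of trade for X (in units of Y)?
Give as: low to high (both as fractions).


Opportunity cost of X for Country A = hours_X / hours_Y = 5/8 = 5/8 units of Y
Opportunity cost of X for Country B = hours_X / hours_Y = 1/3 = 1/3 units of Y
Terms of trade must be between the two opportunity costs.
Range: 1/3 to 5/8

1/3 to 5/8


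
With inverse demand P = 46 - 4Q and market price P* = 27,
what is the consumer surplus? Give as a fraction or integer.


Maximum willingness to pay (at Q=0): P_max = 46
Quantity demanded at P* = 27:
Q* = (46 - 27)/4 = 19/4
CS = (1/2) * Q* * (P_max - P*)
CS = (1/2) * 19/4 * (46 - 27)
CS = (1/2) * 19/4 * 19 = 361/8

361/8


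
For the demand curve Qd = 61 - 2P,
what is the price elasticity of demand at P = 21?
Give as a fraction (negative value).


dQ/dP = -2
At P = 21: Q = 61 - 2*21 = 19
E = (dQ/dP)(P/Q) = (-2)(21/19) = -42/19

-42/19


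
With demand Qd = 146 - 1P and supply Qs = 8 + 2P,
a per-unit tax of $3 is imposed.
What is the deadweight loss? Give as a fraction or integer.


Pre-tax equilibrium quantity: Q* = 100
Post-tax equilibrium quantity: Q_tax = 98
Reduction in quantity: Q* - Q_tax = 2
DWL = (1/2) * tax * (Q* - Q_tax)
DWL = (1/2) * 3 * 2 = 3

3


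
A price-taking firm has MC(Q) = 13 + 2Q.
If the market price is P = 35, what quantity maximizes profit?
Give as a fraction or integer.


In perfect competition, profit is maximized where P = MC.
35 = 13 + 2Q
22 = 2Q
Q* = 22/2 = 11

11


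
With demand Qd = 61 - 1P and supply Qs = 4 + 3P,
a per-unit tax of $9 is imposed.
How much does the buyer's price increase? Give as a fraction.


With a per-unit tax, the buyer's price increase depends on relative slopes.
Supply slope: d = 3, Demand slope: b = 1
Buyer's price increase = d * tax / (b + d)
= 3 * 9 / (1 + 3)
= 27 / 4 = 27/4

27/4


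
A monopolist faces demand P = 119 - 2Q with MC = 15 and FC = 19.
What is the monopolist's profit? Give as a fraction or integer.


MR = MC: 119 - 4Q = 15
Q* = 26
P* = 119 - 2*26 = 67
Profit = (P* - MC)*Q* - FC
= (67 - 15)*26 - 19
= 52*26 - 19
= 1352 - 19 = 1333

1333


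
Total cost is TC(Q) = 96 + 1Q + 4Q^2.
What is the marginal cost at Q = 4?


MC = dTC/dQ = 1 + 2*4*Q
At Q = 4:
MC = 1 + 8*4
MC = 1 + 32 = 33

33


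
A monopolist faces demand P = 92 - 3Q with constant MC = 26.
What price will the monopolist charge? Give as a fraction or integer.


MR = 92 - 6Q
Set MR = MC: 92 - 6Q = 26
Q* = 11
Substitute into demand:
P* = 92 - 3*11 = 59

59


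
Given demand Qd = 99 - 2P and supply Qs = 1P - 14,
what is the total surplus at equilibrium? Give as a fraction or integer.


Find equilibrium: 99 - 2P = 1P - 14
99 + 14 = 3P
P* = 113/3 = 113/3
Q* = 1*113/3 - 14 = 71/3
Inverse demand: P = 99/2 - Q/2, so P_max = 99/2
Inverse supply: P = 14 + Q/1, so P_min = 14
CS = (1/2) * 71/3 * (99/2 - 113/3) = 5041/36
PS = (1/2) * 71/3 * (113/3 - 14) = 5041/18
TS = CS + PS = 5041/36 + 5041/18 = 5041/12

5041/12


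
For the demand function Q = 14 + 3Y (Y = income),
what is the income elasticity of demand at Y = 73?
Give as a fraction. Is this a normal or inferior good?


dQ/dY = 3
At Y = 73: Q = 14 + 3*73 = 233
Ey = (dQ/dY)(Y/Q) = 3 * 73 / 233 = 219/233
Since Ey > 0, this is a normal good.

219/233 (normal good)


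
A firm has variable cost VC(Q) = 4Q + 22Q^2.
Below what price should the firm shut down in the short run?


AVC(Q) = VC(Q)/Q = 4 + 22Q
AVC is increasing in Q, so minimum AVC is at Q -> 0+.
Min AVC = 4
The firm should shut down if P < 4.

4


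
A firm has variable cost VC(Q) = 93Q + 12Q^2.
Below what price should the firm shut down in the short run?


AVC(Q) = VC(Q)/Q = 93 + 12Q
AVC is increasing in Q, so minimum AVC is at Q -> 0+.
Min AVC = 93
The firm should shut down if P < 93.

93


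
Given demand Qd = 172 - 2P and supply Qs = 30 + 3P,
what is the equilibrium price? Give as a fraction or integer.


At equilibrium, Qd = Qs.
172 - 2P = 30 + 3P
172 - 30 = 2P + 3P
142 = 5P
P* = 142/5 = 142/5

142/5


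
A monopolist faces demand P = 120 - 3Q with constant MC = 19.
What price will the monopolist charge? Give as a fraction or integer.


MR = 120 - 6Q
Set MR = MC: 120 - 6Q = 19
Q* = 101/6
Substitute into demand:
P* = 120 - 3*101/6 = 139/2

139/2


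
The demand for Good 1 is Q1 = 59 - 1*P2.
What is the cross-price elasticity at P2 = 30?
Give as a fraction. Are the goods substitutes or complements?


dQ1/dP2 = -1
At P2 = 30: Q1 = 59 - 1*30 = 29
Exy = (dQ1/dP2)(P2/Q1) = -1 * 30 / 29 = -30/29
Since Exy < 0, the goods are complements.

-30/29 (complements)


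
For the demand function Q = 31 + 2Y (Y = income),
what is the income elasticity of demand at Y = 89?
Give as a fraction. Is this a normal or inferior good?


dQ/dY = 2
At Y = 89: Q = 31 + 2*89 = 209
Ey = (dQ/dY)(Y/Q) = 2 * 89 / 209 = 178/209
Since Ey > 0, this is a normal good.

178/209 (normal good)


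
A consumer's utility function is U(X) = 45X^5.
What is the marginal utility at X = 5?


MU = dU/dX = 45*5*X^(5-1)
MU = 225*X^4
At X = 5:
MU = 225 * 5^4
MU = 225 * 625 = 140625

140625


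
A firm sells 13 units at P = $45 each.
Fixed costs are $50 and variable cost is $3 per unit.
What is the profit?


Total Revenue = P * Q = 45 * 13 = $585
Total Cost = FC + VC*Q = 50 + 3*13 = $89
Profit = TR - TC = 585 - 89 = $496

$496


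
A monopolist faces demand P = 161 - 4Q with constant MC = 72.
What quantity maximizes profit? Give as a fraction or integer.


TR = P*Q = (161 - 4Q)Q = 161Q - 4Q^2
MR = dTR/dQ = 161 - 8Q
Set MR = MC:
161 - 8Q = 72
89 = 8Q
Q* = 89/8 = 89/8

89/8


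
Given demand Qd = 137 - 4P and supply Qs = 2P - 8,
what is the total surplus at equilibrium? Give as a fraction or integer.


Find equilibrium: 137 - 4P = 2P - 8
137 + 8 = 6P
P* = 145/6 = 145/6
Q* = 2*145/6 - 8 = 121/3
Inverse demand: P = 137/4 - Q/4, so P_max = 137/4
Inverse supply: P = 4 + Q/2, so P_min = 4
CS = (1/2) * 121/3 * (137/4 - 145/6) = 14641/72
PS = (1/2) * 121/3 * (145/6 - 4) = 14641/36
TS = CS + PS = 14641/72 + 14641/36 = 14641/24

14641/24


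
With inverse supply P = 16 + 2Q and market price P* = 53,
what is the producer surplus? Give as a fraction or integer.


Minimum supply price (at Q=0): P_min = 16
Quantity supplied at P* = 53:
Q* = (53 - 16)/2 = 37/2
PS = (1/2) * Q* * (P* - P_min)
PS = (1/2) * 37/2 * (53 - 16)
PS = (1/2) * 37/2 * 37 = 1369/4

1369/4


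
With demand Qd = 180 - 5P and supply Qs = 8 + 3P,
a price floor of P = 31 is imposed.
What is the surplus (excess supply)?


At P = 31:
Qd = 180 - 5*31 = 25
Qs = 8 + 3*31 = 101
Surplus = Qs - Qd = 101 - 25 = 76

76


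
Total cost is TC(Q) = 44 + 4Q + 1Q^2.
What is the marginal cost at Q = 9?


MC = dTC/dQ = 4 + 2*1*Q
At Q = 9:
MC = 4 + 2*9
MC = 4 + 18 = 22

22


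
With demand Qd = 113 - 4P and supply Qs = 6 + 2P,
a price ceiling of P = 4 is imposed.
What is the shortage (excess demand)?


At P = 4:
Qd = 113 - 4*4 = 97
Qs = 6 + 2*4 = 14
Shortage = Qd - Qs = 97 - 14 = 83

83


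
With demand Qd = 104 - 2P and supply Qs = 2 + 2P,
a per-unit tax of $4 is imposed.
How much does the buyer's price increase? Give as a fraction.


With a per-unit tax, the buyer's price increase depends on relative slopes.
Supply slope: d = 2, Demand slope: b = 2
Buyer's price increase = d * tax / (b + d)
= 2 * 4 / (2 + 2)
= 8 / 4 = 2

2


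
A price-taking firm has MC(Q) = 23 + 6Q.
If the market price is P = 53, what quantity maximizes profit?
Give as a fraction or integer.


In perfect competition, profit is maximized where P = MC.
53 = 23 + 6Q
30 = 6Q
Q* = 30/6 = 5

5


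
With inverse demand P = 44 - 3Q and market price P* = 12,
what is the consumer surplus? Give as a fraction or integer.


Maximum willingness to pay (at Q=0): P_max = 44
Quantity demanded at P* = 12:
Q* = (44 - 12)/3 = 32/3
CS = (1/2) * Q* * (P_max - P*)
CS = (1/2) * 32/3 * (44 - 12)
CS = (1/2) * 32/3 * 32 = 512/3

512/3


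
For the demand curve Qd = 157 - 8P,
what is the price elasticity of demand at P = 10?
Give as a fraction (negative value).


dQ/dP = -8
At P = 10: Q = 157 - 8*10 = 77
E = (dQ/dP)(P/Q) = (-8)(10/77) = -80/77

-80/77


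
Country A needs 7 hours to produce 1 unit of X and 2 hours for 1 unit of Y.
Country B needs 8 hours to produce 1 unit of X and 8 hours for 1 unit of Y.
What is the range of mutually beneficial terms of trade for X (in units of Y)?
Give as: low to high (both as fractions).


Opportunity cost of X for Country A = hours_X / hours_Y = 7/2 = 7/2 units of Y
Opportunity cost of X for Country B = hours_X / hours_Y = 8/8 = 1 units of Y
Terms of trade must be between the two opportunity costs.
Range: 1 to 7/2

1 to 7/2


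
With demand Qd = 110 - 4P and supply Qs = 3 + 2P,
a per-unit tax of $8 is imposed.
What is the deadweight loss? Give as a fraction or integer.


Pre-tax equilibrium quantity: Q* = 116/3
Post-tax equilibrium quantity: Q_tax = 28
Reduction in quantity: Q* - Q_tax = 32/3
DWL = (1/2) * tax * (Q* - Q_tax)
DWL = (1/2) * 8 * 32/3 = 128/3

128/3


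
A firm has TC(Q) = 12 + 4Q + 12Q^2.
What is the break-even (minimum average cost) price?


AC(Q) = 12/Q + 4 + 12Q
To minimize: dAC/dQ = -12/Q^2 + 12 = 0
Q^2 = 12/12 = 1
Q* = 1
Min AC = 12/1 + 4 + 12*1
Min AC = 12 + 4 + 12 = 28

28


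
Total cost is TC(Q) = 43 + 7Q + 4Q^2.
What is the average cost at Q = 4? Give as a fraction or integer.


TC(4) = 43 + 7*4 + 4*4^2
TC(4) = 43 + 28 + 64 = 135
AC = TC/Q = 135/4 = 135/4

135/4


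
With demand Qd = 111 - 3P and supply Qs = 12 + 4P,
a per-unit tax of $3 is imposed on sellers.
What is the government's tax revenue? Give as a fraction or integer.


With tax on sellers, new supply: Qs' = 12 + 4(P - 3)
= 0 + 4P
New equilibrium quantity:
Q_new = 444/7
Tax revenue = tax * Q_new = 3 * 444/7 = 1332/7

1332/7


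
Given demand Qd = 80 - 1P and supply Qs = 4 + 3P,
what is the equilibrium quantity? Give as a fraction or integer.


First find equilibrium price:
80 - 1P = 4 + 3P
P* = 76/4 = 19
Then substitute into demand:
Q* = 80 - 1 * 19 = 61

61


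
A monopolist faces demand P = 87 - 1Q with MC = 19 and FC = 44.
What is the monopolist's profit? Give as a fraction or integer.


MR = MC: 87 - 2Q = 19
Q* = 34
P* = 87 - 1*34 = 53
Profit = (P* - MC)*Q* - FC
= (53 - 19)*34 - 44
= 34*34 - 44
= 1156 - 44 = 1112

1112


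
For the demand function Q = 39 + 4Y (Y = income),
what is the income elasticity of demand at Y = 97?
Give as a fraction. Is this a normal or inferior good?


dQ/dY = 4
At Y = 97: Q = 39 + 4*97 = 427
Ey = (dQ/dY)(Y/Q) = 4 * 97 / 427 = 388/427
Since Ey > 0, this is a normal good.

388/427 (normal good)


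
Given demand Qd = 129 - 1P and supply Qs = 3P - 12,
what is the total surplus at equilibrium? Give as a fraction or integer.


Find equilibrium: 129 - 1P = 3P - 12
129 + 12 = 4P
P* = 141/4 = 141/4
Q* = 3*141/4 - 12 = 375/4
Inverse demand: P = 129 - Q/1, so P_max = 129
Inverse supply: P = 4 + Q/3, so P_min = 4
CS = (1/2) * 375/4 * (129 - 141/4) = 140625/32
PS = (1/2) * 375/4 * (141/4 - 4) = 46875/32
TS = CS + PS = 140625/32 + 46875/32 = 46875/8

46875/8


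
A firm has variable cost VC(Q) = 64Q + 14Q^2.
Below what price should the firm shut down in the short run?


AVC(Q) = VC(Q)/Q = 64 + 14Q
AVC is increasing in Q, so minimum AVC is at Q -> 0+.
Min AVC = 64
The firm should shut down if P < 64.

64


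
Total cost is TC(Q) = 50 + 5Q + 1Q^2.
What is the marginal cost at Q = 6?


MC = dTC/dQ = 5 + 2*1*Q
At Q = 6:
MC = 5 + 2*6
MC = 5 + 12 = 17

17


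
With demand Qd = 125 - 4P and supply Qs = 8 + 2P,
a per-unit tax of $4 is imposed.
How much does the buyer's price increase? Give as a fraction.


With a per-unit tax, the buyer's price increase depends on relative slopes.
Supply slope: d = 2, Demand slope: b = 4
Buyer's price increase = d * tax / (b + d)
= 2 * 4 / (4 + 2)
= 8 / 6 = 4/3

4/3


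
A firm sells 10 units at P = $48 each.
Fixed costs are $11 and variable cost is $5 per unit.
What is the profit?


Total Revenue = P * Q = 48 * 10 = $480
Total Cost = FC + VC*Q = 11 + 5*10 = $61
Profit = TR - TC = 480 - 61 = $419

$419


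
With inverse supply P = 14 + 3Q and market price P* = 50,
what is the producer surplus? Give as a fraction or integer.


Minimum supply price (at Q=0): P_min = 14
Quantity supplied at P* = 50:
Q* = (50 - 14)/3 = 12
PS = (1/2) * Q* * (P* - P_min)
PS = (1/2) * 12 * (50 - 14)
PS = (1/2) * 12 * 36 = 216

216


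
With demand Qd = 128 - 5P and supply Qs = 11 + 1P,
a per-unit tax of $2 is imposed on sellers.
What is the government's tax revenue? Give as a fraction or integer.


With tax on sellers, new supply: Qs' = 11 + 1(P - 2)
= 9 + 1P
New equilibrium quantity:
Q_new = 173/6
Tax revenue = tax * Q_new = 2 * 173/6 = 173/3

173/3


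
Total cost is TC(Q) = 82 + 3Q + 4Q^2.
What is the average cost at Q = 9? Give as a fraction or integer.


TC(9) = 82 + 3*9 + 4*9^2
TC(9) = 82 + 27 + 324 = 433
AC = TC/Q = 433/9 = 433/9

433/9


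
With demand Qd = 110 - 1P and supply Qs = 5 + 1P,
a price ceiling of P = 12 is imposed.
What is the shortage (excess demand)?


At P = 12:
Qd = 110 - 1*12 = 98
Qs = 5 + 1*12 = 17
Shortage = Qd - Qs = 98 - 17 = 81

81


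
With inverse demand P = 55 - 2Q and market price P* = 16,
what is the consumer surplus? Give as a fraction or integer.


Maximum willingness to pay (at Q=0): P_max = 55
Quantity demanded at P* = 16:
Q* = (55 - 16)/2 = 39/2
CS = (1/2) * Q* * (P_max - P*)
CS = (1/2) * 39/2 * (55 - 16)
CS = (1/2) * 39/2 * 39 = 1521/4

1521/4


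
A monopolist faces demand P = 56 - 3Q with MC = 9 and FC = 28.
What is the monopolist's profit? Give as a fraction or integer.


MR = MC: 56 - 6Q = 9
Q* = 47/6
P* = 56 - 3*47/6 = 65/2
Profit = (P* - MC)*Q* - FC
= (65/2 - 9)*47/6 - 28
= 47/2*47/6 - 28
= 2209/12 - 28 = 1873/12

1873/12


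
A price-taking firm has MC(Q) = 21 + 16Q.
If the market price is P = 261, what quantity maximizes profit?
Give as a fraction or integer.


In perfect competition, profit is maximized where P = MC.
261 = 21 + 16Q
240 = 16Q
Q* = 240/16 = 15

15


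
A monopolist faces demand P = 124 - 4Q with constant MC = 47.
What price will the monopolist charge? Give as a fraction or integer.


MR = 124 - 8Q
Set MR = MC: 124 - 8Q = 47
Q* = 77/8
Substitute into demand:
P* = 124 - 4*77/8 = 171/2

171/2


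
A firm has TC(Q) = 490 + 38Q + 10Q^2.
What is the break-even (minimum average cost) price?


AC(Q) = 490/Q + 38 + 10Q
To minimize: dAC/dQ = -490/Q^2 + 10 = 0
Q^2 = 490/10 = 49
Q* = 7
Min AC = 490/7 + 38 + 10*7
Min AC = 70 + 38 + 70 = 178

178


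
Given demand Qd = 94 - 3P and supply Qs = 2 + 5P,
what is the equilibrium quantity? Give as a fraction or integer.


First find equilibrium price:
94 - 3P = 2 + 5P
P* = 92/8 = 23/2
Then substitute into demand:
Q* = 94 - 3 * 23/2 = 119/2

119/2


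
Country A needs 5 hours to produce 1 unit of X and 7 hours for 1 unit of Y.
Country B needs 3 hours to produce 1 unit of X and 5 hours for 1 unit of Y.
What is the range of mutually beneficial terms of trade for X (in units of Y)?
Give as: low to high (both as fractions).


Opportunity cost of X for Country A = hours_X / hours_Y = 5/7 = 5/7 units of Y
Opportunity cost of X for Country B = hours_X / hours_Y = 3/5 = 3/5 units of Y
Terms of trade must be between the two opportunity costs.
Range: 3/5 to 5/7

3/5 to 5/7


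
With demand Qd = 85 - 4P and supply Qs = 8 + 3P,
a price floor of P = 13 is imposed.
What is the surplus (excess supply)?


At P = 13:
Qd = 85 - 4*13 = 33
Qs = 8 + 3*13 = 47
Surplus = Qs - Qd = 47 - 33 = 14

14


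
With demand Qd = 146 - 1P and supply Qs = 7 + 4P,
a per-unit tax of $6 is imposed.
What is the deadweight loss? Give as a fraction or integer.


Pre-tax equilibrium quantity: Q* = 591/5
Post-tax equilibrium quantity: Q_tax = 567/5
Reduction in quantity: Q* - Q_tax = 24/5
DWL = (1/2) * tax * (Q* - Q_tax)
DWL = (1/2) * 6 * 24/5 = 72/5

72/5


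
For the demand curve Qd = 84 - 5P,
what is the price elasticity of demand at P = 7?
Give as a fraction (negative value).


dQ/dP = -5
At P = 7: Q = 84 - 5*7 = 49
E = (dQ/dP)(P/Q) = (-5)(7/49) = -5/7

-5/7


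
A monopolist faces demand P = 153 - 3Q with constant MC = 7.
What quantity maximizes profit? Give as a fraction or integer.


TR = P*Q = (153 - 3Q)Q = 153Q - 3Q^2
MR = dTR/dQ = 153 - 6Q
Set MR = MC:
153 - 6Q = 7
146 = 6Q
Q* = 146/6 = 73/3

73/3


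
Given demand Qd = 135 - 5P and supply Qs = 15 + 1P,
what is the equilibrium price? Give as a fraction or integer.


At equilibrium, Qd = Qs.
135 - 5P = 15 + 1P
135 - 15 = 5P + 1P
120 = 6P
P* = 120/6 = 20

20


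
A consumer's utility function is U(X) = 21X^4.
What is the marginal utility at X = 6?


MU = dU/dX = 21*4*X^(4-1)
MU = 84*X^3
At X = 6:
MU = 84 * 6^3
MU = 84 * 216 = 18144

18144


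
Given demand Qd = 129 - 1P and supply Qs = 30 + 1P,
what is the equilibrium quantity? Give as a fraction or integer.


First find equilibrium price:
129 - 1P = 30 + 1P
P* = 99/2 = 99/2
Then substitute into demand:
Q* = 129 - 1 * 99/2 = 159/2

159/2


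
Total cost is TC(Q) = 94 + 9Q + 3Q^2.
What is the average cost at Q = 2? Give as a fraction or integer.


TC(2) = 94 + 9*2 + 3*2^2
TC(2) = 94 + 18 + 12 = 124
AC = TC/Q = 124/2 = 62

62


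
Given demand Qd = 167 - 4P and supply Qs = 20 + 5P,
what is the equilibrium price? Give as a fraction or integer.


At equilibrium, Qd = Qs.
167 - 4P = 20 + 5P
167 - 20 = 4P + 5P
147 = 9P
P* = 147/9 = 49/3

49/3


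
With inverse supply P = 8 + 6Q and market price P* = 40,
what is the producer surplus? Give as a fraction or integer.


Minimum supply price (at Q=0): P_min = 8
Quantity supplied at P* = 40:
Q* = (40 - 8)/6 = 16/3
PS = (1/2) * Q* * (P* - P_min)
PS = (1/2) * 16/3 * (40 - 8)
PS = (1/2) * 16/3 * 32 = 256/3

256/3


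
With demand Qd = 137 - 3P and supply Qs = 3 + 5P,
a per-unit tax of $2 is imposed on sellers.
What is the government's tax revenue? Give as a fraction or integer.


With tax on sellers, new supply: Qs' = 3 + 5(P - 2)
= 5P - 7
New equilibrium quantity:
Q_new = 83
Tax revenue = tax * Q_new = 2 * 83 = 166

166


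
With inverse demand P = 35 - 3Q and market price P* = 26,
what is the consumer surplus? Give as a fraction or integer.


Maximum willingness to pay (at Q=0): P_max = 35
Quantity demanded at P* = 26:
Q* = (35 - 26)/3 = 3
CS = (1/2) * Q* * (P_max - P*)
CS = (1/2) * 3 * (35 - 26)
CS = (1/2) * 3 * 9 = 27/2

27/2


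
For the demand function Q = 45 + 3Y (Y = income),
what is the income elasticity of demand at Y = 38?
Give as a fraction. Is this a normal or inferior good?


dQ/dY = 3
At Y = 38: Q = 45 + 3*38 = 159
Ey = (dQ/dY)(Y/Q) = 3 * 38 / 159 = 38/53
Since Ey > 0, this is a normal good.

38/53 (normal good)


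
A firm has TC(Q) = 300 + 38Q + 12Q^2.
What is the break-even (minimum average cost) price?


AC(Q) = 300/Q + 38 + 12Q
To minimize: dAC/dQ = -300/Q^2 + 12 = 0
Q^2 = 300/12 = 25
Q* = 5
Min AC = 300/5 + 38 + 12*5
Min AC = 60 + 38 + 60 = 158

158


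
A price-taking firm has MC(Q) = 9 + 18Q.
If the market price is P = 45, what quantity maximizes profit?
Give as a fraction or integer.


In perfect competition, profit is maximized where P = MC.
45 = 9 + 18Q
36 = 18Q
Q* = 36/18 = 2

2


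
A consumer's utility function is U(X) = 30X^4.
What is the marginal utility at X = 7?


MU = dU/dX = 30*4*X^(4-1)
MU = 120*X^3
At X = 7:
MU = 120 * 7^3
MU = 120 * 343 = 41160

41160


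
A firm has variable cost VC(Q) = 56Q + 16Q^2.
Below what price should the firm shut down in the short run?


AVC(Q) = VC(Q)/Q = 56 + 16Q
AVC is increasing in Q, so minimum AVC is at Q -> 0+.
Min AVC = 56
The firm should shut down if P < 56.

56


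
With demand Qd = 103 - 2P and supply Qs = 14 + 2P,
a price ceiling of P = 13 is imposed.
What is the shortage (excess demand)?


At P = 13:
Qd = 103 - 2*13 = 77
Qs = 14 + 2*13 = 40
Shortage = Qd - Qs = 77 - 40 = 37

37


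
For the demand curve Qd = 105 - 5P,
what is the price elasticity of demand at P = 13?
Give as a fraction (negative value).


dQ/dP = -5
At P = 13: Q = 105 - 5*13 = 40
E = (dQ/dP)(P/Q) = (-5)(13/40) = -13/8

-13/8


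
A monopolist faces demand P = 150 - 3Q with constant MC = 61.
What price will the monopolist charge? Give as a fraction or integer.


MR = 150 - 6Q
Set MR = MC: 150 - 6Q = 61
Q* = 89/6
Substitute into demand:
P* = 150 - 3*89/6 = 211/2

211/2


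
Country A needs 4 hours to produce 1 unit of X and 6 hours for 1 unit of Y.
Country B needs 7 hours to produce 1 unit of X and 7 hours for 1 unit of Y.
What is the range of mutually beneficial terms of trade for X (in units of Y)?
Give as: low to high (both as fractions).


Opportunity cost of X for Country A = hours_X / hours_Y = 4/6 = 2/3 units of Y
Opportunity cost of X for Country B = hours_X / hours_Y = 7/7 = 1 units of Y
Terms of trade must be between the two opportunity costs.
Range: 2/3 to 1

2/3 to 1


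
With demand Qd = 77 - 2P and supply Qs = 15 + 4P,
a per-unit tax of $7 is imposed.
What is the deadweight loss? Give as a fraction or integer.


Pre-tax equilibrium quantity: Q* = 169/3
Post-tax equilibrium quantity: Q_tax = 47
Reduction in quantity: Q* - Q_tax = 28/3
DWL = (1/2) * tax * (Q* - Q_tax)
DWL = (1/2) * 7 * 28/3 = 98/3

98/3


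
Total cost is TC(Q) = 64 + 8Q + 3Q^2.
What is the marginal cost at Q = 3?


MC = dTC/dQ = 8 + 2*3*Q
At Q = 3:
MC = 8 + 6*3
MC = 8 + 18 = 26

26


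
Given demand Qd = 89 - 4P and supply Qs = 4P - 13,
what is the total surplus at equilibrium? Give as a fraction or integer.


Find equilibrium: 89 - 4P = 4P - 13
89 + 13 = 8P
P* = 102/8 = 51/4
Q* = 4*51/4 - 13 = 38
Inverse demand: P = 89/4 - Q/4, so P_max = 89/4
Inverse supply: P = 13/4 + Q/4, so P_min = 13/4
CS = (1/2) * 38 * (89/4 - 51/4) = 361/2
PS = (1/2) * 38 * (51/4 - 13/4) = 361/2
TS = CS + PS = 361/2 + 361/2 = 361

361


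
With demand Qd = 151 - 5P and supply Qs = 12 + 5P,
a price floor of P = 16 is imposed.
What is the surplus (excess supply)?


At P = 16:
Qd = 151 - 5*16 = 71
Qs = 12 + 5*16 = 92
Surplus = Qs - Qd = 92 - 71 = 21

21


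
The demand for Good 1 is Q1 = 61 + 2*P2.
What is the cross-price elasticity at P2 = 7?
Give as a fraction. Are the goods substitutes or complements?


dQ1/dP2 = 2
At P2 = 7: Q1 = 61 + 2*7 = 75
Exy = (dQ1/dP2)(P2/Q1) = 2 * 7 / 75 = 14/75
Since Exy > 0, the goods are substitutes.

14/75 (substitutes)


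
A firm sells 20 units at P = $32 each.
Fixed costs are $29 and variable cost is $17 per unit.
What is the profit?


Total Revenue = P * Q = 32 * 20 = $640
Total Cost = FC + VC*Q = 29 + 17*20 = $369
Profit = TR - TC = 640 - 369 = $271

$271


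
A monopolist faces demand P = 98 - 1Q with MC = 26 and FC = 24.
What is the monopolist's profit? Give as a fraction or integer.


MR = MC: 98 - 2Q = 26
Q* = 36
P* = 98 - 1*36 = 62
Profit = (P* - MC)*Q* - FC
= (62 - 26)*36 - 24
= 36*36 - 24
= 1296 - 24 = 1272

1272


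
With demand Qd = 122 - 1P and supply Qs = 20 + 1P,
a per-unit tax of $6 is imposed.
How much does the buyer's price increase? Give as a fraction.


With a per-unit tax, the buyer's price increase depends on relative slopes.
Supply slope: d = 1, Demand slope: b = 1
Buyer's price increase = d * tax / (b + d)
= 1 * 6 / (1 + 1)
= 6 / 2 = 3

3


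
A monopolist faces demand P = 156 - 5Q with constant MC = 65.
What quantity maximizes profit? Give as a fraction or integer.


TR = P*Q = (156 - 5Q)Q = 156Q - 5Q^2
MR = dTR/dQ = 156 - 10Q
Set MR = MC:
156 - 10Q = 65
91 = 10Q
Q* = 91/10 = 91/10

91/10


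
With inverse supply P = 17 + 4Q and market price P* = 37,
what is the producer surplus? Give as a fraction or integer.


Minimum supply price (at Q=0): P_min = 17
Quantity supplied at P* = 37:
Q* = (37 - 17)/4 = 5
PS = (1/2) * Q* * (P* - P_min)
PS = (1/2) * 5 * (37 - 17)
PS = (1/2) * 5 * 20 = 50

50


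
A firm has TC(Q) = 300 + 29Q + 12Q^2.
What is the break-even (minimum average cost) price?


AC(Q) = 300/Q + 29 + 12Q
To minimize: dAC/dQ = -300/Q^2 + 12 = 0
Q^2 = 300/12 = 25
Q* = 5
Min AC = 300/5 + 29 + 12*5
Min AC = 60 + 29 + 60 = 149

149


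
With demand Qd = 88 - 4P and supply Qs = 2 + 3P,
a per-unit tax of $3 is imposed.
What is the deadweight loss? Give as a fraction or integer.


Pre-tax equilibrium quantity: Q* = 272/7
Post-tax equilibrium quantity: Q_tax = 236/7
Reduction in quantity: Q* - Q_tax = 36/7
DWL = (1/2) * tax * (Q* - Q_tax)
DWL = (1/2) * 3 * 36/7 = 54/7

54/7


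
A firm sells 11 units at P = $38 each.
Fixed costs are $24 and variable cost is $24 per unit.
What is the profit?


Total Revenue = P * Q = 38 * 11 = $418
Total Cost = FC + VC*Q = 24 + 24*11 = $288
Profit = TR - TC = 418 - 288 = $130

$130


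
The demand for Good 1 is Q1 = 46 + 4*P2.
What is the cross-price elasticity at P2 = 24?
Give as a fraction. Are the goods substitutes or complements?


dQ1/dP2 = 4
At P2 = 24: Q1 = 46 + 4*24 = 142
Exy = (dQ1/dP2)(P2/Q1) = 4 * 24 / 142 = 48/71
Since Exy > 0, the goods are substitutes.

48/71 (substitutes)


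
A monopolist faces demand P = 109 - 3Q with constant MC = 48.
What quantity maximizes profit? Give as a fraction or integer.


TR = P*Q = (109 - 3Q)Q = 109Q - 3Q^2
MR = dTR/dQ = 109 - 6Q
Set MR = MC:
109 - 6Q = 48
61 = 6Q
Q* = 61/6 = 61/6

61/6
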